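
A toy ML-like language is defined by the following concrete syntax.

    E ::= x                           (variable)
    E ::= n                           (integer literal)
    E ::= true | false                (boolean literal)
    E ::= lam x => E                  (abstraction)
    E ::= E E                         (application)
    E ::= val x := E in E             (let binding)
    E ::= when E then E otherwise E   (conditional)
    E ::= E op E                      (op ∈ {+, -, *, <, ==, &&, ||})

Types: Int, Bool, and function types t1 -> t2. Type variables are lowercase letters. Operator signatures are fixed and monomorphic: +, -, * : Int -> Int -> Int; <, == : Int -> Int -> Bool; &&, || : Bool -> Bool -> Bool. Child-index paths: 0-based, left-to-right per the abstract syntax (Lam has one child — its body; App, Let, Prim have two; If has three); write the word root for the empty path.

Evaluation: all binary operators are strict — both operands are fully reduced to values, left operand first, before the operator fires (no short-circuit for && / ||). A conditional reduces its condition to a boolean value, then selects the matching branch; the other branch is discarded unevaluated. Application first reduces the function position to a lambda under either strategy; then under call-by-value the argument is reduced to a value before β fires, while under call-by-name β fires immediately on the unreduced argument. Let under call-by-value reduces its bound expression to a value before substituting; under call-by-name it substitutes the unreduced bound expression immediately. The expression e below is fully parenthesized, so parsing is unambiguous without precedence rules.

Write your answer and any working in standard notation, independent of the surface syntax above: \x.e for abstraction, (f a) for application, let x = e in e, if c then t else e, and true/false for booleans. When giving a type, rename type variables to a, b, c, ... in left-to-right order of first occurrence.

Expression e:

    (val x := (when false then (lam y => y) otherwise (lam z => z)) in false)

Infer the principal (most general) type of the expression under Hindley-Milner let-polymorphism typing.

Derivation:
  unify Bool ~ Bool
y : a
\y._ : a -> a
z : b
\z._ : b -> b
  unify a -> a ~ b -> b
  unify a ~ b
  unify b ~ b
let x : forall. b -> b

Answer: Bool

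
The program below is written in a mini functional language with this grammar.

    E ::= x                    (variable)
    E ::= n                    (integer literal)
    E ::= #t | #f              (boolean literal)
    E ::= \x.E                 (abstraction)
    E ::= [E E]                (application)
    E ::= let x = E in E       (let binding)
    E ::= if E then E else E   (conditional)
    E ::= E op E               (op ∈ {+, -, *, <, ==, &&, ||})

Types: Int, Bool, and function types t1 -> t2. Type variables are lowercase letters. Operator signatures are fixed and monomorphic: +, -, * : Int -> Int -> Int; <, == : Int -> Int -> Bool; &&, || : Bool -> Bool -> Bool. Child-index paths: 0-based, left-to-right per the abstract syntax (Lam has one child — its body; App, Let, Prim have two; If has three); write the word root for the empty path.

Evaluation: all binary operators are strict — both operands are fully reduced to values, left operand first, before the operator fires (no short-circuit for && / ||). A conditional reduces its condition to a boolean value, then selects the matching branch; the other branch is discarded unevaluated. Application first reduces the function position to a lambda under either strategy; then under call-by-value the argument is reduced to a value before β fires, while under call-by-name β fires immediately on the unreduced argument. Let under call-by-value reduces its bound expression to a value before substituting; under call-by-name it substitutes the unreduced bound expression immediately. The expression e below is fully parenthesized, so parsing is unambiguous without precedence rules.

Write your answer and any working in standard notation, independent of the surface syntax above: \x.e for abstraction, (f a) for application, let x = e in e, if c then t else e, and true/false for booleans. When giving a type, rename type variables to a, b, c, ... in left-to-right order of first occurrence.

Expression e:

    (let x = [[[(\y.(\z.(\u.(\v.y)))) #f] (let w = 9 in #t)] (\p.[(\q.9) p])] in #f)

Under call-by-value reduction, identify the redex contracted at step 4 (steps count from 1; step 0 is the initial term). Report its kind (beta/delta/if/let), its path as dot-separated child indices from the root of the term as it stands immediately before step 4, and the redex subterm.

Working:
step 0: (let x = ((((\y.(\z.(\u.(\v.y)))) false) (let w = 9 in true)) (\p.((\q.9) p))) in false)
step 1: [beta@0.0.0] (let x = (((\z.(\u.(\v.false))) (let w = 9 in true)) (\p.((\q.9) p))) in false)
step 2: [let@0.0.1] (let x = (((\z.(\u.(\v.false))) true) (\p.((\q.9) p))) in false)
step 3: [beta@0.0] (let x = ((\u.(\v.false)) (\p.((\q.9) p))) in false)
step 4: [beta@0] (let x = (\v.false) in false)

Answer: beta at 0 : ((\u.(\v.false)) (\p.((\q.9) p)))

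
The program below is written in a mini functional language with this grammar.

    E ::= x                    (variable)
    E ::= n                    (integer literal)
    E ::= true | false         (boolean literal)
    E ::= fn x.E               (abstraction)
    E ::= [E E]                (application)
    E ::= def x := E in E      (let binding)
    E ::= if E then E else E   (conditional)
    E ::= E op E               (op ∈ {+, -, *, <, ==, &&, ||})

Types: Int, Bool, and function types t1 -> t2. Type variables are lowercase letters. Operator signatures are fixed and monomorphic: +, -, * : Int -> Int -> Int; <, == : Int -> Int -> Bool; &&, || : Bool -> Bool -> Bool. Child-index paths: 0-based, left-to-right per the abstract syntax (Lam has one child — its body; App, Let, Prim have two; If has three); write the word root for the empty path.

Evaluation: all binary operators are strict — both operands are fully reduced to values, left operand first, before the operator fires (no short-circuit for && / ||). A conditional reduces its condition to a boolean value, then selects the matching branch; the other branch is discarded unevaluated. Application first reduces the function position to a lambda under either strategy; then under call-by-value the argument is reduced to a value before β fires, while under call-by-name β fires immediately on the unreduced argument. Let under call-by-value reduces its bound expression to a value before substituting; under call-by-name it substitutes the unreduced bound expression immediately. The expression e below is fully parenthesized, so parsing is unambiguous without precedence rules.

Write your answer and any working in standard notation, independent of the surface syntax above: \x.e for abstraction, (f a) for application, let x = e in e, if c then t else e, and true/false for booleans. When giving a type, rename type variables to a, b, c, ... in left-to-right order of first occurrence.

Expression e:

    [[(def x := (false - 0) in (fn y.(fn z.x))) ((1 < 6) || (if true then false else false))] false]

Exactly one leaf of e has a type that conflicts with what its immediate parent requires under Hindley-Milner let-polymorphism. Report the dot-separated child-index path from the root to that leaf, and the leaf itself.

Answer: 0.0.0.0 : false

Working:
  unify Bool ~ Int
  FAIL: mismatch Bool ~ Int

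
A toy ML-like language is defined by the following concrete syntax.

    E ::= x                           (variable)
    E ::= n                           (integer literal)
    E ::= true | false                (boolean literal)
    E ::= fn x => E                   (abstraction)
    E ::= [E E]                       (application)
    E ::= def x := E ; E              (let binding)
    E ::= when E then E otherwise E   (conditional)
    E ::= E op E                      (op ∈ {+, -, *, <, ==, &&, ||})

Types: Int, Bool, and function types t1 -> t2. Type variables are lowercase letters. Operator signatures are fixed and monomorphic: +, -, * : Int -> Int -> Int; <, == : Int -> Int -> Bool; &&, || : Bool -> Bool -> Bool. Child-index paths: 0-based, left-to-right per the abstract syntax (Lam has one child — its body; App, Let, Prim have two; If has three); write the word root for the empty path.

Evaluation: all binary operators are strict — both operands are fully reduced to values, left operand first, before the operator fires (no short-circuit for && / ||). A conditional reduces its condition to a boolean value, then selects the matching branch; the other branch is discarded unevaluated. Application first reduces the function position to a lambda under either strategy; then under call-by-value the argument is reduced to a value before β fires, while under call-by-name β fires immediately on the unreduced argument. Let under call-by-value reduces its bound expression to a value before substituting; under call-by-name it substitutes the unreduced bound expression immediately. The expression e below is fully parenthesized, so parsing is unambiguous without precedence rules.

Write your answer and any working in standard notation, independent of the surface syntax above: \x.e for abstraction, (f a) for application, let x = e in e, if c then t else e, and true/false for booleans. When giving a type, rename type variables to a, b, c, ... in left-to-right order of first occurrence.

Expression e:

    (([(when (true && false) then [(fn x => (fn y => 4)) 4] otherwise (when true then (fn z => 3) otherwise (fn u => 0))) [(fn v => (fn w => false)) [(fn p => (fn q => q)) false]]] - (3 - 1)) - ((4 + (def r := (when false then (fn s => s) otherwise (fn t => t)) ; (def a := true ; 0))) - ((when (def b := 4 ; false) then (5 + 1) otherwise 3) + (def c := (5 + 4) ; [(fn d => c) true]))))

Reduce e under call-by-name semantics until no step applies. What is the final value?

Trace:
step 0: ((((if (true && false) then ((\x.(\y.4)) 4) else (if true then (\z.3) else (\u.0))) ((\v.(\w.false)) ((\p.(\q.q)) false))) - (3 - 1)) - ((4 + (let r = (if false then (\s.s) else (\t.t)) in (let a = true in 0))) - ((if (let b = 4 in false) then (5 + 1) else 3) + (let c = (5 + 4) in ((\d.c) true)))))
step 1: [delta@0.0.0.0] ((((if false then ((\x.(\y.4)) 4) else (if true then (\z.3) else (\u.0))) ((\v.(\w.false)) ((\p.(\q.q)) false))) - (3 - 1)) - ((4 + (let r = (if false then (\s.s) else (\t.t)) in (let a = true in 0))) - ((if (let b = 4 in false) then (5 + 1) else 3) + (let c = (5 + 4) in ((\d.c) true)))))
step 2: [if@0.0.0] ((((if true then (\z.3) else (\u.0)) ((\v.(\w.false)) ((\p.(\q.q)) false))) - (3 - 1)) - ((4 + (let r = (if false then (\s.s) else (\t.t)) in (let a = true in 0))) - ((if (let b = 4 in false) then (5 + 1) else 3) + (let c = (5 + 4) in ((\d.c) true)))))
step 3: [if@0.0.0] ((((\z.3) ((\v.(\w.false)) ((\p.(\q.q)) false))) - (3 - 1)) - ((4 + (let r = (if false then (\s.s) else (\t.t)) in (let a = true in 0))) - ((if (let b = 4 in false) then (5 + 1) else 3) + (let c = (5 + 4) in ((\d.c) true)))))
step 4: [beta@0.0] ((3 - (3 - 1)) - ((4 + (let r = (if false then (\s.s) else (\t.t)) in (let a = true in 0))) - ((if (let b = 4 in false) then (5 + 1) else 3) + (let c = (5 + 4) in ((\d.c) true)))))
step 5: [delta@0.1] ((3 - 2) - ((4 + (let r = (if false then (\s.s) else (\t.t)) in (let a = true in 0))) - ((if (let b = 4 in false) then (5 + 1) else 3) + (let c = (5 + 4) in ((\d.c) true)))))
step 6: [delta@0] (1 - ((4 + (let r = (if false then (\s.s) else (\t.t)) in (let a = true in 0))) - ((if (let b = 4 in false) then (5 + 1) else 3) + (let c = (5 + 4) in ((\d.c) true)))))
step 7: [let@1.0.1] (1 - ((4 + (let a = true in 0)) - ((if (let b = 4 in false) then (5 + 1) else 3) + (let c = (5 + 4) in ((\d.c) true)))))
step 8: [let@1.0.1] (1 - ((4 + 0) - ((if (let b = 4 in false) then (5 + 1) else 3) + (let c = (5 + 4) in ((\d.c) true)))))
step 9: [delta@1.0] (1 - (4 - ((if (let b = 4 in false) then (5 + 1) else 3) + (let c = (5 + 4) in ((\d.c) true)))))
step 10: [let@1.1.0.0] (1 - (4 - ((if false then (5 + 1) else 3) + (let c = (5 + 4) in ((\d.c) true)))))
step 11: [if@1.1.0] (1 - (4 - (3 + (let c = (5 + 4) in ((\d.c) true)))))
step 12: [let@1.1.1] (1 - (4 - (3 + ((\d.(5 + 4)) true))))
step 13: [beta@1.1.1] (1 - (4 - (3 + (5 + 4))))
step 14: [delta@1.1.1] (1 - (4 - (3 + 9)))
step 15: [delta@1.1] (1 - (4 - 12))
step 16: [delta@1] (1 - -8)
step 17: [delta@root] 9

Answer: 9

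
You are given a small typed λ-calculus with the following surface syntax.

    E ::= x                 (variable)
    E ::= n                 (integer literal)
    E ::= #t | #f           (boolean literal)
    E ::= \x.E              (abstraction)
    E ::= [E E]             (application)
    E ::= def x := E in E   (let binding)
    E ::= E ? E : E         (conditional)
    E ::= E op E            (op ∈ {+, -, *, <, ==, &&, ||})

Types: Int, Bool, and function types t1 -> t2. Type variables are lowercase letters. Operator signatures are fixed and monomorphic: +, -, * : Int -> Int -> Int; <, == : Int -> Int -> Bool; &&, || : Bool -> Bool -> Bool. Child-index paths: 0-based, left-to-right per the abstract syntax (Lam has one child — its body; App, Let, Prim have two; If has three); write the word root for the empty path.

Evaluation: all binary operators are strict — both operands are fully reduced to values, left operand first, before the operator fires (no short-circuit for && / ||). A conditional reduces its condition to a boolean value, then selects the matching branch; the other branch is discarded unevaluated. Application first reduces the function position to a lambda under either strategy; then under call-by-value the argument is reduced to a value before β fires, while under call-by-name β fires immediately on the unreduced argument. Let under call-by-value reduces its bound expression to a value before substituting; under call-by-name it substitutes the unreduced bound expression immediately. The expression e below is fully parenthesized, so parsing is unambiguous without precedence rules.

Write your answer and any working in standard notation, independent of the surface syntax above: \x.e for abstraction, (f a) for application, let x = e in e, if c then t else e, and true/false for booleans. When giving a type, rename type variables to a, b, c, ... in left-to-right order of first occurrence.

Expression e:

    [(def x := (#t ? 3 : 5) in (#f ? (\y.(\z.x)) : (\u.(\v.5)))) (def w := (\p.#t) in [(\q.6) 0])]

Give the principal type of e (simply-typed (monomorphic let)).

Answer: a -> Int

Working:
  unify Bool ~ Bool
  unify Int ~ Int
let x : Int
  unify Bool ~ Bool
x : Int
\z._ : b -> Int
\y._ : a -> b -> Int
\v._ : d -> Int
\u._ : c -> d -> Int
  unify a -> b -> Int ~ c -> d -> Int
  unify a ~ c
  unify b -> Int ~ d -> Int
  unify b ~ d
  unify Int ~ Int
\p._ : e -> Bool
let w : e -> Bool
\q._ : f -> Int
  unify f -> Int ~ Int -> g
  unify f ~ Int
  unify Int ~ g
_ _ : Int
  unify c -> d -> Int ~ Int -> h
  unify c ~ Int
  unify d -> Int ~ h
_ _ : d -> Int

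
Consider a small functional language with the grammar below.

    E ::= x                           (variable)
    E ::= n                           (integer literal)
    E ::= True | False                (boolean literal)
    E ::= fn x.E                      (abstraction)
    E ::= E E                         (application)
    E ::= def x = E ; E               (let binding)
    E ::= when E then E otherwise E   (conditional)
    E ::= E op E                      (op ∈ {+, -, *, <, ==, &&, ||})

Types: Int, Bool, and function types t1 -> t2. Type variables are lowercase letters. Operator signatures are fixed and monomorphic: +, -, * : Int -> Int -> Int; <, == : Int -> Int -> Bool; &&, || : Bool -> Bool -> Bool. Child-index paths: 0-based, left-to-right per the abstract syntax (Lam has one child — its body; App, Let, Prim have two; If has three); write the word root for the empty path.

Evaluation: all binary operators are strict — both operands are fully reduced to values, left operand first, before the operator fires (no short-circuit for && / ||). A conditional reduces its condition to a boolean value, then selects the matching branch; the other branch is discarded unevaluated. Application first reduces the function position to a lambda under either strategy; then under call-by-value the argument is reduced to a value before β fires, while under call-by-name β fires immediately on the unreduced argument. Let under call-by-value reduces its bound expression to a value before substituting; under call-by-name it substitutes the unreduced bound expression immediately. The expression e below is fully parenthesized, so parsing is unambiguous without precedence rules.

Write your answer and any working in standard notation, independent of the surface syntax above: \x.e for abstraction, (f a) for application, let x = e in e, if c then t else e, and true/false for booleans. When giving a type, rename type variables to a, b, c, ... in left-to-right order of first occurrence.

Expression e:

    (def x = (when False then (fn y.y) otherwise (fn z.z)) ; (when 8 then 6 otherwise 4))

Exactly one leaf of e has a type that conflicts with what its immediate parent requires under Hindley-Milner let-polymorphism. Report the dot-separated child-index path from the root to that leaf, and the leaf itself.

Working:
  unify Bool ~ Bool
y : a
\y._ : a -> a
z : b
\z._ : b -> b
  unify a -> a ~ b -> b
  unify a ~ b
  unify b ~ b
let x : forall. b -> b
  unify Int ~ Bool
  FAIL: mismatch Int ~ Bool

Answer: 1.0 : 8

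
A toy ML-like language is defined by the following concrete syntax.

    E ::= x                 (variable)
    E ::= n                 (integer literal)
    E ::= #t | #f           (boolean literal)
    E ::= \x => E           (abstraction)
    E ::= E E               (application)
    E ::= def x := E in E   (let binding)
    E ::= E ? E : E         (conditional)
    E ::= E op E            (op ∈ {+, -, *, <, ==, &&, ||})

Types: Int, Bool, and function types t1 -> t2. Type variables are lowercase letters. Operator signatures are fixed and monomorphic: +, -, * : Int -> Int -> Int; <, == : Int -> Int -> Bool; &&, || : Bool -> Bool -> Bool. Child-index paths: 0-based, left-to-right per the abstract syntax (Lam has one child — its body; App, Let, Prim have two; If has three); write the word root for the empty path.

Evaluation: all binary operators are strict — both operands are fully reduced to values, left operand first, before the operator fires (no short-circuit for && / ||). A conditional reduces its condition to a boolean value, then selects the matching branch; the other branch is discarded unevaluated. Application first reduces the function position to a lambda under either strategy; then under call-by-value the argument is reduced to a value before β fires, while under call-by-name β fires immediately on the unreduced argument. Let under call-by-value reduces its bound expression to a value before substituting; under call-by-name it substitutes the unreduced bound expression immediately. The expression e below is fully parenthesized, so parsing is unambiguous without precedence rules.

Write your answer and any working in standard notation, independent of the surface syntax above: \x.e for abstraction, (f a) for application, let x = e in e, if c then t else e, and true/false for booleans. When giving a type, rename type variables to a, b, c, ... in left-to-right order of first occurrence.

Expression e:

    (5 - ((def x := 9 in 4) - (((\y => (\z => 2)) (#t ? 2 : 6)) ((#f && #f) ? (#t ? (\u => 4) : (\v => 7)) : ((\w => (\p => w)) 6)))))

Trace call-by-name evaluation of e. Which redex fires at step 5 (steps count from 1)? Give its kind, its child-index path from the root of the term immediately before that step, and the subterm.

Answer: delta at root : (5 - 2)

Trace:
step 0: (5 - ((let x = 9 in 4) - (((\y.(\z.2)) (if true then 2 else 6)) (if (false && false) then (if true then (\u.4) else (\v.7)) else ((\w.(\p.w)) 6)))))
step 1: [let@1.0] (5 - (4 - (((\y.(\z.2)) (if true then 2 else 6)) (if (false && false) then (if true then (\u.4) else (\v.7)) else ((\w.(\p.w)) 6)))))
step 2: [beta@1.1.0] (5 - (4 - ((\z.2) (if (false && false) then (if true then (\u.4) else (\v.7)) else ((\w.(\p.w)) 6)))))
step 3: [beta@1.1] (5 - (4 - 2))
step 4: [delta@1] (5 - 2)
step 5: [delta@root] 3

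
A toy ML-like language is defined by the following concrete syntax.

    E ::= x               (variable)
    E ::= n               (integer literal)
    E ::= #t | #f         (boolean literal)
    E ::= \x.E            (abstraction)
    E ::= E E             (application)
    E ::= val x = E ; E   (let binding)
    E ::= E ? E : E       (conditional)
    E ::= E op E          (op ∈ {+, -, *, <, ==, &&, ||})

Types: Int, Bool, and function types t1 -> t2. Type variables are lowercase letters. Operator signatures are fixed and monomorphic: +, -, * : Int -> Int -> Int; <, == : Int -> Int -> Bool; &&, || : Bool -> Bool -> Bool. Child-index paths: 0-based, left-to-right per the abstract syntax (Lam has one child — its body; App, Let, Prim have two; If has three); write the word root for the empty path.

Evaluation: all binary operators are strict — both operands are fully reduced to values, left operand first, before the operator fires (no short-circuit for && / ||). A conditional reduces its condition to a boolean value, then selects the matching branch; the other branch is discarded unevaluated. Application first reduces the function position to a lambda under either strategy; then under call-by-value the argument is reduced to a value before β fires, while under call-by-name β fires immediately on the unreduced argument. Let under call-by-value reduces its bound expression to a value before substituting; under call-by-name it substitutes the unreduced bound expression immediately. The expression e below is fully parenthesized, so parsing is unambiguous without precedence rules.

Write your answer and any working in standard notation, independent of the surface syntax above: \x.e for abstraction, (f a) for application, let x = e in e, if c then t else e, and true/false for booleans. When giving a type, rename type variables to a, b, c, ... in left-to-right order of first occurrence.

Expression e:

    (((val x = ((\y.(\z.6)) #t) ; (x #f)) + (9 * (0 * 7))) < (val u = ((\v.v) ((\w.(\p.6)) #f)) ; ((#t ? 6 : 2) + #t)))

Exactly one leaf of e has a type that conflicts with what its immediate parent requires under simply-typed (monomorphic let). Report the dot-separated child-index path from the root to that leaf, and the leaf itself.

Derivation:
\z._ : b -> Int
\y._ : a -> b -> Int
  unify a -> b -> Int ~ Bool -> c
  unify a ~ Bool
  unify b -> Int ~ c
_ _ : b -> Int
let x : b -> Int
x : b -> Int
  unify b -> Int ~ Bool -> d
  unify b ~ Bool
  unify Int ~ d
_ _ : Int
  unify Int ~ Int
  unify Int ~ Int
  unify Int ~ Int
  unify Int ~ Int
  unify Int ~ Int
  unify Int ~ Int
  unify Int ~ Int
v : e
\v._ : e -> e
\p._ : g -> Int
\w._ : f -> g -> Int
  unify f -> g -> Int ~ Bool -> h
  unify f ~ Bool
  unify g -> Int ~ h
_ _ : g -> Int
  unify e -> e ~ (g -> Int) -> i
  unify e ~ g -> Int
  unify g -> Int ~ i
_ _ : g -> Int
let u : g -> Int
  unify Bool ~ Bool
  unify Int ~ Int
  unify Int ~ Int
  unify Bool ~ Int
  FAIL: mismatch Bool ~ Int

Answer: 1.1.1 : true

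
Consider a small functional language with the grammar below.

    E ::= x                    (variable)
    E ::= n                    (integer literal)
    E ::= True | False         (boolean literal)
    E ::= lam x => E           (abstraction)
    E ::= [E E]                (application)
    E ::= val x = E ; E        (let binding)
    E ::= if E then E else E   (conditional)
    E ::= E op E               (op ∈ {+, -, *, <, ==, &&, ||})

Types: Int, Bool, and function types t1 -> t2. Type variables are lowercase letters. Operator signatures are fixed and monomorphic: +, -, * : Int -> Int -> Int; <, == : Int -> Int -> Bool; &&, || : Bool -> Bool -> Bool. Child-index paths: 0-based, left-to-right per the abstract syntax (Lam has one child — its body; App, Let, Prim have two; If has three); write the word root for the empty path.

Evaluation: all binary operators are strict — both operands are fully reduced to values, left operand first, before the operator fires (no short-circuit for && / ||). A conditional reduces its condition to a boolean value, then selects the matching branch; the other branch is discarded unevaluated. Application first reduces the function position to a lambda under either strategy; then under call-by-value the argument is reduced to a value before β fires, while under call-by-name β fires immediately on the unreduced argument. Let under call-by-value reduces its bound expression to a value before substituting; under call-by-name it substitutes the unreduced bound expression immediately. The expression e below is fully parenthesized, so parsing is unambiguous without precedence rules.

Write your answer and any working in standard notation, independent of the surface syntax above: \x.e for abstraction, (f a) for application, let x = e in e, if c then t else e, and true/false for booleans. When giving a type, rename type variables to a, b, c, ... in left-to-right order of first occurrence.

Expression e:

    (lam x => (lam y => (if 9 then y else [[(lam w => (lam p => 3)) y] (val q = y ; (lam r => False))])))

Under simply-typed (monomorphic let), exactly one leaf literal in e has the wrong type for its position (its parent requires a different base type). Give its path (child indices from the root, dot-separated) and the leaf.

Trace:
  unify Int ~ Bool
  FAIL: mismatch Int ~ Bool

Answer: 0.0.0 : 9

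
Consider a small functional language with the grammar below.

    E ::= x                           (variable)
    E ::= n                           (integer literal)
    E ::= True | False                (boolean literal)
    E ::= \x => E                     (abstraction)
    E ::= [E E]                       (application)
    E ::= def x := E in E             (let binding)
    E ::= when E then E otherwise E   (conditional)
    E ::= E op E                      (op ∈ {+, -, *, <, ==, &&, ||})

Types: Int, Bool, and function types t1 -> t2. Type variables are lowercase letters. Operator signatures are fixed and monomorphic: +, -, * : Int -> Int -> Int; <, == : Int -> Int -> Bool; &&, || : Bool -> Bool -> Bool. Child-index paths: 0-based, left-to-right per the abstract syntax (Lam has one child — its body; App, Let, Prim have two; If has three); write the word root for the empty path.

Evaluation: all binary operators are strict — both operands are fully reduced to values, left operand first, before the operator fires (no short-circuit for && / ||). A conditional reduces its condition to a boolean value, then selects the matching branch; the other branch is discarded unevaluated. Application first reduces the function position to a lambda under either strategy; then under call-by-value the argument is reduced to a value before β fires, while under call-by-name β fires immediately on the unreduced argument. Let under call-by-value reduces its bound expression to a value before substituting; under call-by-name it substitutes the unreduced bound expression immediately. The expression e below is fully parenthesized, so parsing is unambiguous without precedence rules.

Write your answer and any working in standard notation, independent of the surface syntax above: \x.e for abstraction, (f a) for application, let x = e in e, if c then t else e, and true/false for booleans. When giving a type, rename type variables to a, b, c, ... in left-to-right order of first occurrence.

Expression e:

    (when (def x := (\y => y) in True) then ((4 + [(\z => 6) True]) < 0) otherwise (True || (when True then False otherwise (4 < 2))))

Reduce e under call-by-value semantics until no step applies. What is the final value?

Working:
step 0: (if (let x = (\y.y) in true) then ((4 + ((\z.6) true)) < 0) else (true || (if true then false else (4 < 2))))
step 1: [let@0] (if true then ((4 + ((\z.6) true)) < 0) else (true || (if true then false else (4 < 2))))
step 2: [if@root] ((4 + ((\z.6) true)) < 0)
step 3: [beta@0.1] ((4 + 6) < 0)
step 4: [delta@0] (10 < 0)
step 5: [delta@root] false

Answer: false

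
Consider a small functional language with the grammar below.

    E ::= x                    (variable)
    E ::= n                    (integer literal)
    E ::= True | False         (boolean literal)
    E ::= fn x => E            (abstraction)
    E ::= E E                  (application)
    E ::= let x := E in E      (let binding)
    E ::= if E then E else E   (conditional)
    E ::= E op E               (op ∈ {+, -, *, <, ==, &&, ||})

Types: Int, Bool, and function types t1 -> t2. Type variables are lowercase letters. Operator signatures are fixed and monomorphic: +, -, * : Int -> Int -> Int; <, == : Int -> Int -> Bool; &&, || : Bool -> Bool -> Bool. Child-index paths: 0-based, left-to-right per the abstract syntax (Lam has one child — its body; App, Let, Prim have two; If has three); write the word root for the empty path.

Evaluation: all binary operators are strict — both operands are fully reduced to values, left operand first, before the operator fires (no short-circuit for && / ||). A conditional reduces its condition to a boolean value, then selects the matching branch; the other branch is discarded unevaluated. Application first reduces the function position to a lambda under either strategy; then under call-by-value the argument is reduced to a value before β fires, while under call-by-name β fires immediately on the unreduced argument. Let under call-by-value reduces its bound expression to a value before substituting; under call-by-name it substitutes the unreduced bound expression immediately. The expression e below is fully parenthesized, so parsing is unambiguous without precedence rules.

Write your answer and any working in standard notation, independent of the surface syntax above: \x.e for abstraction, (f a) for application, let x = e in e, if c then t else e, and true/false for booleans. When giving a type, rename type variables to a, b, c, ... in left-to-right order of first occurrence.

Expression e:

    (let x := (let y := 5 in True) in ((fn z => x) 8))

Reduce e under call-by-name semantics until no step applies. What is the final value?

Trace:
step 0: (let x = (let y = 5 in true) in ((\z.x) 8))
step 1: [let@root] ((\z.(let y = 5 in true)) 8)
step 2: [beta@root] (let y = 5 in true)
step 3: [let@root] true

Answer: true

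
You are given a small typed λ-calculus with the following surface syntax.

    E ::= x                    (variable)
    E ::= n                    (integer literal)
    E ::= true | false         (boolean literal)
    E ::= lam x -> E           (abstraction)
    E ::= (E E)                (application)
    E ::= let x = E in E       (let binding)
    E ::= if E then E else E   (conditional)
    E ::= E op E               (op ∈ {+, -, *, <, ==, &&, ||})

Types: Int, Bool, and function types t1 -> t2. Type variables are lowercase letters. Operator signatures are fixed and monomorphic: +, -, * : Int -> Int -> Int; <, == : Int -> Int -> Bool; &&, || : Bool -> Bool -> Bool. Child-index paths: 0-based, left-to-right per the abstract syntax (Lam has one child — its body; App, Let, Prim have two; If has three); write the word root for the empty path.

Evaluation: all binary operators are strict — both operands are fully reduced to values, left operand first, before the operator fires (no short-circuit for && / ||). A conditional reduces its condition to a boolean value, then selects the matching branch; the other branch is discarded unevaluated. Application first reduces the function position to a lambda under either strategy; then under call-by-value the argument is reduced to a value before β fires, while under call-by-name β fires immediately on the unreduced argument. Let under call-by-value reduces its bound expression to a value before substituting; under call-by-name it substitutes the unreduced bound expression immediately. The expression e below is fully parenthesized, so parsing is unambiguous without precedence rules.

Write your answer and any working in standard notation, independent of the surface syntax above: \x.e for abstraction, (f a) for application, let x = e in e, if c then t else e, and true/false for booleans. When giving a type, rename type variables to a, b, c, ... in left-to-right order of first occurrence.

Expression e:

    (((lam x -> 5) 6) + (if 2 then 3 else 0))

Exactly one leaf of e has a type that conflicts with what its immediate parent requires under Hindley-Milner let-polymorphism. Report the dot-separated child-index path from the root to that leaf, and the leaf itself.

Answer: 1.0 : 2

Working:
\x._ : a -> Int
  unify a -> Int ~ Int -> b
  unify a ~ Int
  unify Int ~ b
_ _ : Int
  unify Int ~ Int
  unify Int ~ Bool
  FAIL: mismatch Int ~ Bool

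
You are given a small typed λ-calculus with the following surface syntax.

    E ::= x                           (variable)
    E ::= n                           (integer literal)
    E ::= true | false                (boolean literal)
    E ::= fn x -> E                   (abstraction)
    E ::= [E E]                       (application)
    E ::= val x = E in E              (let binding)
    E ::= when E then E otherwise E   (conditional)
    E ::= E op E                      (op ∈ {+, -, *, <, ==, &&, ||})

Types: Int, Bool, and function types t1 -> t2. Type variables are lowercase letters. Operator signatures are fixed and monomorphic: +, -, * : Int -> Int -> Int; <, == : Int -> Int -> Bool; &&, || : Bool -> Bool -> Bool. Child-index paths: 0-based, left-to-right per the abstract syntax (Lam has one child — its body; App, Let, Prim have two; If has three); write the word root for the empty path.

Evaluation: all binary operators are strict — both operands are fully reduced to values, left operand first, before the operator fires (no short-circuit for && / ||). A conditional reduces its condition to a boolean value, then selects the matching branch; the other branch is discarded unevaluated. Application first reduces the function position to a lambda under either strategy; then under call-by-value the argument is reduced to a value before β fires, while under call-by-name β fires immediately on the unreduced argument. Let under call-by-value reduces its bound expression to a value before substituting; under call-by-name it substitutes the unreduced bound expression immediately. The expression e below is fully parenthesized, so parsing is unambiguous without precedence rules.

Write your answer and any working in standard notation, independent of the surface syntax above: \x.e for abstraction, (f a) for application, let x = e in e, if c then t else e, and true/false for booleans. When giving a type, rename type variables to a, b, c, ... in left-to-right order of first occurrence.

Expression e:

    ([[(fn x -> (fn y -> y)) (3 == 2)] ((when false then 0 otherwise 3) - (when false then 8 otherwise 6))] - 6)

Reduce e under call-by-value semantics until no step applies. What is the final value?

Answer: -9

Derivation:
step 0: ((((\x.(\y.y)) (3 == 2)) ((if false then 0 else 3) - (if false then 8 else 6))) - 6)
step 1: [delta@0.0.1] ((((\x.(\y.y)) false) ((if false then 0 else 3) - (if false then 8 else 6))) - 6)
step 2: [beta@0.0] (((\y.y) ((if false then 0 else 3) - (if false then 8 else 6))) - 6)
step 3: [if@0.1.0] (((\y.y) (3 - (if false then 8 else 6))) - 6)
step 4: [if@0.1.1] (((\y.y) (3 - 6)) - 6)
step 5: [delta@0.1] (((\y.y) -3) - 6)
step 6: [beta@0] (-3 - 6)
step 7: [delta@root] -9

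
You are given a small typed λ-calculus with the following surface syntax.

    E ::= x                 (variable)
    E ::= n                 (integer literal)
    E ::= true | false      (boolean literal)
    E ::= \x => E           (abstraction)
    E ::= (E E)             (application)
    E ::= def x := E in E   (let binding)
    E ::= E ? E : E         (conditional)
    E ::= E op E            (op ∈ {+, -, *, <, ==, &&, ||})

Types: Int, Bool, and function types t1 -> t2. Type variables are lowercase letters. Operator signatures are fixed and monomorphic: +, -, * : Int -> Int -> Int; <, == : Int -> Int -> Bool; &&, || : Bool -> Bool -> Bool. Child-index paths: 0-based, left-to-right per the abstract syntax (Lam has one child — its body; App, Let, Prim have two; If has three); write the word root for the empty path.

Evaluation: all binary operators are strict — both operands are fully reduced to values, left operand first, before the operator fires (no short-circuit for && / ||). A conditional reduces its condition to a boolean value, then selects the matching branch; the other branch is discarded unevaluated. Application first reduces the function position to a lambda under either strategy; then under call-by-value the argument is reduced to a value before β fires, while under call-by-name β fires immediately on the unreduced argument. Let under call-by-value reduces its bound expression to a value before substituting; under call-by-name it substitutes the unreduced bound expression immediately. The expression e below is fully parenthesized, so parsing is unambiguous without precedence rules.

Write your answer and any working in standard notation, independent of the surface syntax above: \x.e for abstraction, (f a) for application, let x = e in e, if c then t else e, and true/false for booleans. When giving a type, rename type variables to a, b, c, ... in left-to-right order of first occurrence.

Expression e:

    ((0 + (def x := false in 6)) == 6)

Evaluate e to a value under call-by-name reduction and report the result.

Derivation:
step 0: ((0 + (let x = false in 6)) == 6)
step 1: [let@0.1] ((0 + 6) == 6)
step 2: [delta@0] (6 == 6)
step 3: [delta@root] true

Answer: true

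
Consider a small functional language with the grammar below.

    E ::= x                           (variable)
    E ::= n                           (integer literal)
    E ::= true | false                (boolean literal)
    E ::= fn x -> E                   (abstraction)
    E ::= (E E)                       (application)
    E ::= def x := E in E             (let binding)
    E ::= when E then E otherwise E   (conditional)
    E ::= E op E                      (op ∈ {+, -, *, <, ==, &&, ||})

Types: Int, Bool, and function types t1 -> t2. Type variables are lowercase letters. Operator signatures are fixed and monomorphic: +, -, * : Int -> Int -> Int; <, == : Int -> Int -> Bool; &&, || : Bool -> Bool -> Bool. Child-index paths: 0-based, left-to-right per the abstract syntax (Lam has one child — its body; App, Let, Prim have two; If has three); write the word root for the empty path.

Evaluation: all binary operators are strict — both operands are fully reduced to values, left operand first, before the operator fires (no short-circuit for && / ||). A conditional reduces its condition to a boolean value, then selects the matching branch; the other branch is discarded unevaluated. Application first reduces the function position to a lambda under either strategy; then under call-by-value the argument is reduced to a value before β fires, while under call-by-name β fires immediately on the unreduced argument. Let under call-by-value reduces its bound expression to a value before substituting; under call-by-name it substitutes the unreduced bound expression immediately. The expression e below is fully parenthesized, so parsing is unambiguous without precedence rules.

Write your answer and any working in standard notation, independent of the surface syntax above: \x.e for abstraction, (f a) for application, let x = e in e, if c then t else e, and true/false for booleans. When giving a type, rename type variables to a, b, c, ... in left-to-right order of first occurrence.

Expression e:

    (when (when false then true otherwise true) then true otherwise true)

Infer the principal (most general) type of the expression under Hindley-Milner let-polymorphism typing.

Answer: Bool

Trace:
  unify Bool ~ Bool
  unify Bool ~ Bool
  unify Bool ~ Bool
  unify Bool ~ Bool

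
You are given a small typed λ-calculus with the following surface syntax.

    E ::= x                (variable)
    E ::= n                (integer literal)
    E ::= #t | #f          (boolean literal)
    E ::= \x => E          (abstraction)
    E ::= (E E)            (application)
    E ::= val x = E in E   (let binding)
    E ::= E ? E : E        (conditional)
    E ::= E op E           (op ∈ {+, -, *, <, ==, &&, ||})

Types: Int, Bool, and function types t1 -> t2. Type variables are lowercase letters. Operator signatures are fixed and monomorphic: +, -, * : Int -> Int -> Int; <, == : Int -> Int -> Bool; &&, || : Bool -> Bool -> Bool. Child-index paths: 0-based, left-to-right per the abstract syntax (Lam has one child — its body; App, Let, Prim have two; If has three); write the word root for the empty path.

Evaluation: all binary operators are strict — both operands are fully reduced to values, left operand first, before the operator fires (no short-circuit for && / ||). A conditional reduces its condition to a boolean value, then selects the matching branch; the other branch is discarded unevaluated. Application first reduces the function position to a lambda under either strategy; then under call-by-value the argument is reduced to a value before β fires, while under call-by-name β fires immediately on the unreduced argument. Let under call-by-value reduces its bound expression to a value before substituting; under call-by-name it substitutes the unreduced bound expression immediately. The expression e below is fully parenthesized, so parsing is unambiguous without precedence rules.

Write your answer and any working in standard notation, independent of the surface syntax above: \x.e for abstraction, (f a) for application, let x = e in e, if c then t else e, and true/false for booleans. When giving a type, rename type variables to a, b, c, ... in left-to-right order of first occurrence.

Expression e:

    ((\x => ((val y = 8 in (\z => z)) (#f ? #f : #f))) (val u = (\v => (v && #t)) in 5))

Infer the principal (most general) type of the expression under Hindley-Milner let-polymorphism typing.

Working:
let y : Int
z : b
\z._ : b -> b
  unify Bool ~ Bool
  unify Bool ~ Bool
  unify b -> b ~ Bool -> c
  unify b ~ Bool
  unify Bool ~ c
_ _ : Bool
\x._ : a -> Bool
v : d
  unify d ~ Bool
  unify Bool ~ Bool
\v._ : Bool -> Bool
let u : Bool -> Bool
  unify a -> Bool ~ Int -> e
  unify a ~ Int
  unify Bool ~ e
_ _ : Bool

Answer: Bool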